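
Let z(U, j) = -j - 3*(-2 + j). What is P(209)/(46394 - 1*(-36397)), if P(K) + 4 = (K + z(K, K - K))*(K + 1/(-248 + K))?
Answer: 1752094/3228849 ≈ 0.54264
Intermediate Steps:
z(U, j) = 6 - 4*j (z(U, j) = -j + (6 - 3*j) = 6 - 4*j)
P(K) = -4 + (6 + K)*(K + 1/(-248 + K)) (P(K) = -4 + (K + (6 - 4*(K - K)))*(K + 1/(-248 + K)) = -4 + (K + (6 - 4*0))*(K + 1/(-248 + K)) = -4 + (K + (6 + 0))*(K + 1/(-248 + K)) = -4 + (K + 6)*(K + 1/(-248 + K)) = -4 + (6 + K)*(K + 1/(-248 + K)))
P(209)/(46394 - 1*(-36397)) = ((998 + 209³ - 1491*209 - 242*209²)/(-248 + 209))/(46394 - 1*(-36397)) = ((998 + 9129329 - 311619 - 242*43681)/(-39))/(46394 + 36397) = -(998 + 9129329 - 311619 - 10570802)/39/82791 = -1/39*(-1752094)*(1/82791) = (1752094/39)*(1/82791) = 1752094/3228849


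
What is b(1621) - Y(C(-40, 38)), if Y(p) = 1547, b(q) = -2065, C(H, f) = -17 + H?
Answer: -3612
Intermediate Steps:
b(1621) - Y(C(-40, 38)) = -2065 - 1*1547 = -2065 - 1547 = -3612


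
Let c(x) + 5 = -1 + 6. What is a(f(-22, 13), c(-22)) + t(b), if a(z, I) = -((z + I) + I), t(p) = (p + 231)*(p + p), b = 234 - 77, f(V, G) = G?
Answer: 121819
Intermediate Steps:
c(x) = 0 (c(x) = -5 + (-1 + 6) = -5 + 5 = 0)
b = 157
t(p) = 2*p*(231 + p) (t(p) = (231 + p)*(2*p) = 2*p*(231 + p))
a(z, I) = -z - 2*I (a(z, I) = -((I + z) + I) = -(z + 2*I) = -z - 2*I)
a(f(-22, 13), c(-22)) + t(b) = (-1*13 - 2*0) + 2*157*(231 + 157) = (-13 + 0) + 2*157*388 = -13 + 121832 = 121819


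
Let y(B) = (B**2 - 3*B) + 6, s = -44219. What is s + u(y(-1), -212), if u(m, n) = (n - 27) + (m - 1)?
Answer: -44449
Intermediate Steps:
y(B) = 6 + B**2 - 3*B
u(m, n) = -28 + m + n (u(m, n) = (-27 + n) + (-1 + m) = -28 + m + n)
s + u(y(-1), -212) = -44219 + (-28 + (6 + (-1)**2 - 3*(-1)) - 212) = -44219 + (-28 + (6 + 1 + 3) - 212) = -44219 + (-28 + 10 - 212) = -44219 - 230 = -44449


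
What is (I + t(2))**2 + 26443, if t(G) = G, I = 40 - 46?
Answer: 26459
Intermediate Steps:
I = -6
(I + t(2))**2 + 26443 = (-6 + 2)**2 + 26443 = (-4)**2 + 26443 = 16 + 26443 = 26459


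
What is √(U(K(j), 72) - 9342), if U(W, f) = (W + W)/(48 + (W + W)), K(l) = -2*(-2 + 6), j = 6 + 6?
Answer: I*√37370/2 ≈ 96.657*I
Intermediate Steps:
j = 12
K(l) = -8 (K(l) = -2*4 = -8)
U(W, f) = 2*W/(48 + 2*W) (U(W, f) = (2*W)/(48 + 2*W) = 2*W/(48 + 2*W))
√(U(K(j), 72) - 9342) = √(-8/(24 - 8) - 9342) = √(-8/16 - 9342) = √(-8*1/16 - 9342) = √(-½ - 9342) = √(-18685/2) = I*√37370/2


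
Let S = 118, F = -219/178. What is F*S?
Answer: -12921/89 ≈ -145.18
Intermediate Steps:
F = -219/178 (F = -219*1/178 = -219/178 ≈ -1.2303)
F*S = -219/178*118 = -12921/89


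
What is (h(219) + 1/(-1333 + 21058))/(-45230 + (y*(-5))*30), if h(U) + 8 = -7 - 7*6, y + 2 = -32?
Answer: 562162/395782125 ≈ 0.0014204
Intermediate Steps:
y = -34 (y = -2 - 32 = -34)
h(U) = -57 (h(U) = -8 + (-7 - 7*6) = -8 + (-7 - 42) = -8 - 49 = -57)
(h(219) + 1/(-1333 + 21058))/(-45230 + (y*(-5))*30) = (-57 + 1/(-1333 + 21058))/(-45230 - 34*(-5)*30) = (-57 + 1/19725)/(-45230 + 170*30) = (-57 + 1/19725)/(-45230 + 5100) = -1124324/19725/(-40130) = -1124324/19725*(-1/40130) = 562162/395782125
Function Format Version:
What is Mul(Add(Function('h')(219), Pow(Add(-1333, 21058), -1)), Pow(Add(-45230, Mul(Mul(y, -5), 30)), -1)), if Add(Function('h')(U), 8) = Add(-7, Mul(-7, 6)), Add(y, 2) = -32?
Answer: Rational(562162, 395782125) ≈ 0.0014204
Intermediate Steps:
y = -34 (y = Add(-2, -32) = -34)
Function('h')(U) = -57 (Function('h')(U) = Add(-8, Add(-7, Mul(-7, 6))) = Add(-8, Add(-7, -42)) = Add(-8, -49) = -57)
Mul(Add(Function('h')(219), Pow(Add(-1333, 21058), -1)), Pow(Add(-45230, Mul(Mul(y, -5), 30)), -1)) = Mul(Add(-57, Pow(Add(-1333, 21058), -1)), Pow(Add(-45230, Mul(Mul(-34, -5), 30)), -1)) = Mul(Add(-57, Pow(19725, -1)), Pow(Add(-45230, Mul(170, 30)), -1)) = Mul(Add(-57, Rational(1, 19725)), Pow(Add(-45230, 5100), -1)) = Mul(Rational(-1124324, 19725), Pow(-40130, -1)) = Mul(Rational(-1124324, 19725), Rational(-1, 40130)) = Rational(562162, 395782125)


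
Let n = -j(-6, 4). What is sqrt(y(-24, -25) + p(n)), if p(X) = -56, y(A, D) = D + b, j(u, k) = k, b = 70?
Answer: I*sqrt(11) ≈ 3.3166*I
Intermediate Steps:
y(A, D) = 70 + D (y(A, D) = D + 70 = 70 + D)
n = -4 (n = -1*4 = -4)
sqrt(y(-24, -25) + p(n)) = sqrt((70 - 25) - 56) = sqrt(45 - 56) = sqrt(-11) = I*sqrt(11)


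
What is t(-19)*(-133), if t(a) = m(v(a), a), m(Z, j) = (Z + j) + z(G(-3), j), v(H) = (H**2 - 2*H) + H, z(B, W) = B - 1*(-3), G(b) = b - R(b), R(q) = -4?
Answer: -48545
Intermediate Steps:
G(b) = 4 + b (G(b) = b - 1*(-4) = b + 4 = 4 + b)
z(B, W) = 3 + B (z(B, W) = B + 3 = 3 + B)
v(H) = H**2 - H
m(Z, j) = 4 + Z + j (m(Z, j) = (Z + j) + (3 + (4 - 3)) = (Z + j) + (3 + 1) = (Z + j) + 4 = 4 + Z + j)
t(a) = 4 + a + a*(-1 + a) (t(a) = 4 + a*(-1 + a) + a = 4 + a + a*(-1 + a))
t(-19)*(-133) = (4 + (-19)**2)*(-133) = (4 + 361)*(-133) = 365*(-133) = -48545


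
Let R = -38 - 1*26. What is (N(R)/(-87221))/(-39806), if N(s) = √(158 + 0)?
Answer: √158/3471919126 ≈ 3.6204e-9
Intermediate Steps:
R = -64 (R = -38 - 26 = -64)
N(s) = √158
(N(R)/(-87221))/(-39806) = (√158/(-87221))/(-39806) = (√158*(-1/87221))*(-1/39806) = -√158/87221*(-1/39806) = √158/3471919126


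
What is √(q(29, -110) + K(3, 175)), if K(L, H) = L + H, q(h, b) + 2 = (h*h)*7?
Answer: √6063 ≈ 77.865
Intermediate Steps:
q(h, b) = -2 + 7*h² (q(h, b) = -2 + (h*h)*7 = -2 + h²*7 = -2 + 7*h²)
K(L, H) = H + L
√(q(29, -110) + K(3, 175)) = √((-2 + 7*29²) + (175 + 3)) = √((-2 + 7*841) + 178) = √((-2 + 5887) + 178) = √(5885 + 178) = √6063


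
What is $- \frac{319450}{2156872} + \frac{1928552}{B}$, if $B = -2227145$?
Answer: $- \frac{2435550639797}{2401833345220} \approx -1.014$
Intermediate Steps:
$- \frac{319450}{2156872} + \frac{1928552}{B} = - \frac{319450}{2156872} + \frac{1928552}{-2227145} = \left(-319450\right) \frac{1}{2156872} + 1928552 \left(- \frac{1}{2227145}\right) = - \frac{159725}{1078436} - \frac{1928552}{2227145} = - \frac{2435550639797}{2401833345220}$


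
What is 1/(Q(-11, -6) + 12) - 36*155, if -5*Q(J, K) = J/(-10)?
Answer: -3286570/589 ≈ -5579.9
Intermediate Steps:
Q(J, K) = J/50 (Q(J, K) = -J/(5*(-10)) = -J*(-1)/(5*10) = -(-1)*J/50 = J/50)
1/(Q(-11, -6) + 12) - 36*155 = 1/((1/50)*(-11) + 12) - 36*155 = 1/(-11/50 + 12) - 5580 = 1/(589/50) - 5580 = 50/589 - 5580 = -3286570/589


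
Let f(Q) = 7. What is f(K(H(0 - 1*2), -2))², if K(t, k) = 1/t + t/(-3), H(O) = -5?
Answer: 49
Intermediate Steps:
K(t, k) = 1/t - t/3 (K(t, k) = 1/t + t*(-⅓) = 1/t - t/3)
f(K(H(0 - 1*2), -2))² = 7² = 49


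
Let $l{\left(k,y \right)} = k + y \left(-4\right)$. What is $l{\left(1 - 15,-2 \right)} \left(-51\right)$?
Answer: $306$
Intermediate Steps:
$l{\left(k,y \right)} = k - 4 y$
$l{\left(1 - 15,-2 \right)} \left(-51\right) = \left(\left(1 - 15\right) - -8\right) \left(-51\right) = \left(\left(1 - 15\right) + 8\right) \left(-51\right) = \left(-14 + 8\right) \left(-51\right) = \left(-6\right) \left(-51\right) = 306$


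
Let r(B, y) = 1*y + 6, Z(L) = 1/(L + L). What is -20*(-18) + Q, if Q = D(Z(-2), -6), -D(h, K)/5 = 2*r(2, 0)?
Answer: 300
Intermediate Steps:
Z(L) = 1/(2*L)
r(B, y) = 6 + y (r(B, y) = y + 6 = 6 + y)
D(h, K) = -60 (D(h, K) = -10*(6 + 0) = -10*6 = -5*12 = -60)
Q = -60
-20*(-18) + Q = -20*(-18) - 60 = 360 - 60 = 300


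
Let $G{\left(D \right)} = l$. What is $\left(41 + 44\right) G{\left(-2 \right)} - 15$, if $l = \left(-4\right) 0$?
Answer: $-15$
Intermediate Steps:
$l = 0$
$G{\left(D \right)} = 0$
$\left(41 + 44\right) G{\left(-2 \right)} - 15 = \left(41 + 44\right) 0 - 15 = 85 \cdot 0 - 15 = 0 - 15 = -15$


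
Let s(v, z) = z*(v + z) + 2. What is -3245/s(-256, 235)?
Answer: 3245/4933 ≈ 0.65781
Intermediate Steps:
s(v, z) = 2 + z*(v + z)
-3245/s(-256, 235) = -3245/(2 + 235² - 256*235) = -3245/(2 + 55225 - 60160) = -3245/(-4933) = -3245*(-1/4933) = 3245/4933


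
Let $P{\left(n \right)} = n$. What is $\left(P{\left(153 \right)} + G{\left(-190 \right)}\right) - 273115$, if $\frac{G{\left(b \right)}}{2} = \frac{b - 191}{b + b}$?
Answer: $- \frac{51862399}{190} \approx -2.7296 \cdot 10^{5}$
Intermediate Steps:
$G{\left(b \right)} = \frac{-191 + b}{b}$ ($G{\left(b \right)} = 2 \frac{b - 191}{b + b} = 2 \frac{-191 + b}{2 b} = \frac{-191 + b}{b}$)
$\left(P{\left(153 \right)} + G{\left(-190 \right)}\right) - 273115 = \left(153 + \frac{-191 - 190}{-190}\right) - 273115 = \left(153 - - \frac{381}{190}\right) - 273115 = \left(153 + \frac{381}{190}\right) - 273115 = \frac{29451}{190} - 273115 = - \frac{51862399}{190}$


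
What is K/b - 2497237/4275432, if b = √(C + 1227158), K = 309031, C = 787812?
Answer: -2497237/4275432 + 309031*√2014970/2014970 ≈ 217.12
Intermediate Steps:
b = √2014970 (b = √(787812 + 1227158) = √2014970 ≈ 1419.5)
K/b - 2497237/4275432 = 309031/(√2014970) - 2497237/4275432 = 309031*(√2014970/2014970) - 2497237*1/4275432 = 309031*√2014970/2014970 - 2497237/4275432 = -2497237/4275432 + 309031*√2014970/2014970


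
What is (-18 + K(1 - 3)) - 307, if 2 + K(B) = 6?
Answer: -321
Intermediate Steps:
K(B) = 4 (K(B) = -2 + 6 = 4)
(-18 + K(1 - 3)) - 307 = (-18 + 4) - 307 = -14 - 307 = -321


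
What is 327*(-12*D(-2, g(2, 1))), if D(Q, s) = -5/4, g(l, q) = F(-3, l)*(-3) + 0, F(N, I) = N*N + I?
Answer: 4905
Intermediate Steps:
F(N, I) = I + N**2 (F(N, I) = N**2 + I = I + N**2)
g(l, q) = -27 - 3*l (g(l, q) = (l + (-3)**2)*(-3) + 0 = (l + 9)*(-3) + 0 = (9 + l)*(-3) + 0 = (-27 - 3*l) + 0 = -27 - 3*l)
D(Q, s) = -5/4 (D(Q, s) = -5*1/4 = -5/4)
327*(-12*D(-2, g(2, 1))) = 327*(-12*(-5/4)) = 327*15 = 4905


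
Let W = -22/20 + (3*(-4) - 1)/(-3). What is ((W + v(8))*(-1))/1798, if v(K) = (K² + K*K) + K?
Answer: -4177/53940 ≈ -0.077438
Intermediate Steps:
v(K) = K + 2*K² (v(K) = (K² + K²) + K = 2*K² + K = K + 2*K²)
W = 97/30 (W = -22*1/20 + (-12 - 1)*(-⅓) = -11/10 - 13*(-⅓) = -11/10 + 13/3 = 97/30 ≈ 3.2333)
((W + v(8))*(-1))/1798 = ((97/30 + 8*(1 + 2*8))*(-1))/1798 = ((97/30 + 8*(1 + 16))*(-1))*(1/1798) = ((97/30 + 8*17)*(-1))*(1/1798) = ((97/30 + 136)*(-1))*(1/1798) = ((4177/30)*(-1))*(1/1798) = -4177/30*1/1798 = -4177/53940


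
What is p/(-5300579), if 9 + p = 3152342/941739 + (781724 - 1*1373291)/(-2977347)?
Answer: 5097412122070/4954069172269081569 ≈ 1.0289e-6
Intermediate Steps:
p = -5097412122070/934627928811 (p = -9 + (3152342/941739 + (781724 - 1*1373291)/(-2977347)) = -9 + (3152342*(1/941739) + (781724 - 1373291)*(-1/2977347)) = -9 + (3152342/941739 - 591567*(-1/2977347)) = -9 + (3152342/941739 + 197189/992449) = -9 + 3314239237229/934627928811 = -5097412122070/934627928811 ≈ -5.4539)
p/(-5300579) = -5097412122070/934627928811/(-5300579) = -5097412122070/934627928811*(-1/5300579) = 5097412122070/4954069172269081569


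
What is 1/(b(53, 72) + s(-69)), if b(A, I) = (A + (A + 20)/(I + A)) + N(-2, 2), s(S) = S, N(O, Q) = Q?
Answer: -125/1677 ≈ -0.074538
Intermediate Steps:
b(A, I) = 2 + A + (20 + A)/(A + I) (b(A, I) = (A + (A + 20)/(I + A)) + 2 = (A + (20 + A)/(A + I)) + 2 = 2 + A + (20 + A)/(A + I))
1/(b(53, 72) + s(-69)) = 1/((20 + 53² + 2*72 + 3*53 + 53*72)/(53 + 72) - 69) = 1/((20 + 2809 + 144 + 159 + 3816)/125 - 69) = 1/((1/125)*6948 - 69) = 1/(6948/125 - 69) = 1/(-1677/125) = -125/1677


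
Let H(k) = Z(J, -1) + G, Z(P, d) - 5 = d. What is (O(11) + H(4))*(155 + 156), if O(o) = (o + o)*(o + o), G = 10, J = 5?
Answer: 154878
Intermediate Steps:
Z(P, d) = 5 + d
O(o) = 4*o**2 (O(o) = (2*o)*(2*o) = 4*o**2)
H(k) = 14 (H(k) = (5 - 1) + 10 = 4 + 10 = 14)
(O(11) + H(4))*(155 + 156) = (4*11**2 + 14)*(155 + 156) = (4*121 + 14)*311 = (484 + 14)*311 = 498*311 = 154878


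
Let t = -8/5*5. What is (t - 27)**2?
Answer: 1225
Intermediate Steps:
t = -8 (t = -8*1/5*5 = -8/5*5 = -8)
(t - 27)**2 = (-8 - 27)**2 = (-35)**2 = 1225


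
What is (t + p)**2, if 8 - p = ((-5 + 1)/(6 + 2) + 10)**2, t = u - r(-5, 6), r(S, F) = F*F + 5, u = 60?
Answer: 64009/16 ≈ 4000.6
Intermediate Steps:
r(S, F) = 5 + F**2 (r(S, F) = F**2 + 5 = 5 + F**2)
t = 19 (t = 60 - (5 + 6**2) = 60 - (5 + 36) = 60 - 1*41 = 60 - 41 = 19)
p = -329/4 (p = 8 - ((-5 + 1)/(6 + 2) + 10)**2 = 8 - (-4/8 + 10)**2 = 8 - (-4*1/8 + 10)**2 = 8 - (-1/2 + 10)**2 = 8 - (19/2)**2 = 8 - 1*361/4 = 8 - 361/4 = -329/4 ≈ -82.250)
(t + p)**2 = (19 - 329/4)**2 = (-253/4)**2 = 64009/16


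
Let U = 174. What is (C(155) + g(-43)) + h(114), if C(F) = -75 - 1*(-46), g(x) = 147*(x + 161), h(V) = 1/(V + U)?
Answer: 4987297/288 ≈ 17317.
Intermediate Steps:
h(V) = 1/(174 + V) (h(V) = 1/(V + 174) = 1/(174 + V))
g(x) = 23667 + 147*x (g(x) = 147*(161 + x) = 23667 + 147*x)
C(F) = -29 (C(F) = -75 + 46 = -29)
(C(155) + g(-43)) + h(114) = (-29 + (23667 + 147*(-43))) + 1/(174 + 114) = (-29 + (23667 - 6321)) + 1/288 = (-29 + 17346) + 1/288 = 17317 + 1/288 = 4987297/288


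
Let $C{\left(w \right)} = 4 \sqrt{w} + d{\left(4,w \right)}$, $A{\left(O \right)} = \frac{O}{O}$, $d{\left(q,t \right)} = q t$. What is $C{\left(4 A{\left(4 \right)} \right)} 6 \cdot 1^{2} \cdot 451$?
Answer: $64944$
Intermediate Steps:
$A{\left(O \right)} = 1$
$C{\left(w \right)} = 4 w + 4 \sqrt{w}$ ($C{\left(w \right)} = 4 \sqrt{w} + 4 w = 4 w + 4 \sqrt{w}$)
$C{\left(4 A{\left(4 \right)} \right)} 6 \cdot 1^{2} \cdot 451 = \left(4 \cdot 4 \cdot 1 + 4 \sqrt{4 \cdot 1}\right) 6 \cdot 1^{2} \cdot 451 = \left(4 \cdot 4 + 4 \sqrt{4}\right) 6 \cdot 1 \cdot 451 = \left(16 + 4 \cdot 2\right) 6 \cdot 1 \cdot 451 = \left(16 + 8\right) 6 \cdot 1 \cdot 451 = 24 \cdot 6 \cdot 1 \cdot 451 = 144 \cdot 1 \cdot 451 = 144 \cdot 451 = 64944$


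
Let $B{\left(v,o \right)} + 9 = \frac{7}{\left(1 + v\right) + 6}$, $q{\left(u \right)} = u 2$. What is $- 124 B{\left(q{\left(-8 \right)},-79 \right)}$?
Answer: $\frac{10912}{9} \approx 1212.4$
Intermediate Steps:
$q{\left(u \right)} = 2 u$
$B{\left(v,o \right)} = -9 + \frac{7}{7 + v}$ ($B{\left(v,o \right)} = -9 + \frac{7}{\left(1 + v\right) + 6} = -9 + \frac{7}{7 + v}$)
$- 124 B{\left(q{\left(-8 \right)},-79 \right)} = - 124 \frac{-56 - 9 \cdot 2 \left(-8\right)}{7 + 2 \left(-8\right)} = - 124 \frac{-56 - -144}{7 - 16} = - 124 \frac{-56 + 144}{-9} = - 124 \left(\left(- \frac{1}{9}\right) 88\right) = \left(-124\right) \left(- \frac{88}{9}\right) = \frac{10912}{9}$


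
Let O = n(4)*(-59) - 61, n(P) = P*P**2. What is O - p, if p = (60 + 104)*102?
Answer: -20565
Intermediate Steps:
n(P) = P**3
O = -3837 (O = 4**3*(-59) - 61 = 64*(-59) - 61 = -3776 - 61 = -3837)
p = 16728 (p = 164*102 = 16728)
O - p = -3837 - 1*16728 = -3837 - 16728 = -20565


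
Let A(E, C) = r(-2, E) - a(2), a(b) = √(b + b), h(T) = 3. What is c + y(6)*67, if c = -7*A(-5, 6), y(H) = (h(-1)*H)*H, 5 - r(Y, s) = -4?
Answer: 7187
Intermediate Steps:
r(Y, s) = 9 (r(Y, s) = 5 - 1*(-4) = 5 + 4 = 9)
a(b) = √2*√b (a(b) = √(2*b) = √2*√b)
y(H) = 3*H² (y(H) = (3*H)*H = 3*H²)
A(E, C) = 7 (A(E, C) = 9 - √2*√2 = 9 - 1*2 = 9 - 2 = 7)
c = -49 (c = -7*7 = -49)
c + y(6)*67 = -49 + (3*6²)*67 = -49 + (3*36)*67 = -49 + 108*67 = -49 + 7236 = 7187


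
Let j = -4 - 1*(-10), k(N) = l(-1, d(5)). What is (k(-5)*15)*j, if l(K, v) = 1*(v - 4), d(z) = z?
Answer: 90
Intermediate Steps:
l(K, v) = -4 + v (l(K, v) = 1*(-4 + v) = -4 + v)
k(N) = 1 (k(N) = -4 + 5 = 1)
j = 6 (j = -4 + 10 = 6)
(k(-5)*15)*j = (1*15)*6 = 15*6 = 90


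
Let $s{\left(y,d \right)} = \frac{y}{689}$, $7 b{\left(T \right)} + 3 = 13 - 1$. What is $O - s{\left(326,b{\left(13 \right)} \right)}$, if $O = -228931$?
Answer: $- \frac{157733785}{689} \approx -2.2893 \cdot 10^{5}$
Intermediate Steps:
$b{\left(T \right)} = \frac{9}{7}$ ($b{\left(T \right)} = - \frac{3}{7} + \frac{13 - 1}{7} = - \frac{3}{7} + \frac{1}{7} \cdot 12 = - \frac{3}{7} + \frac{12}{7} = \frac{9}{7}$)
$s{\left(y,d \right)} = \frac{y}{689}$ ($s{\left(y,d \right)} = y \frac{1}{689} = \frac{y}{689}$)
$O - s{\left(326,b{\left(13 \right)} \right)} = -228931 - \frac{1}{689} \cdot 326 = -228931 - \frac{326}{689} = - \frac{157733785}{689}$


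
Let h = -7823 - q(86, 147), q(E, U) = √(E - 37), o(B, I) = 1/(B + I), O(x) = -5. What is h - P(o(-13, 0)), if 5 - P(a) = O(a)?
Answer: -7840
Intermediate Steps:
q(E, U) = √(-37 + E)
P(a) = 10 (P(a) = 5 - 1*(-5) = 5 + 5 = 10)
h = -7830 (h = -7823 - √(-37 + 86) = -7823 - √49 = -7823 - 1*7 = -7823 - 7 = -7830)
h - P(o(-13, 0)) = -7830 - 1*10 = -7830 - 10 = -7840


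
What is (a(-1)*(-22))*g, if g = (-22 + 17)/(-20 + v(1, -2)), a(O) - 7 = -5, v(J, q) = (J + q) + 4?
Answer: -220/17 ≈ -12.941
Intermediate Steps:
v(J, q) = 4 + J + q
a(O) = 2 (a(O) = 7 - 5 = 2)
g = 5/17 (g = (-22 + 17)/(-20 + (4 + 1 - 2)) = -5/(-20 + 3) = -5/(-17) = -5*(-1/17) = 5/17 ≈ 0.29412)
(a(-1)*(-22))*g = (2*(-22))*(5/17) = -44*5/17 = -220/17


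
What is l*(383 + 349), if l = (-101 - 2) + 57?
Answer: -33672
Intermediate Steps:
l = -46 (l = -103 + 57 = -46)
l*(383 + 349) = -46*(383 + 349) = -46*732 = -33672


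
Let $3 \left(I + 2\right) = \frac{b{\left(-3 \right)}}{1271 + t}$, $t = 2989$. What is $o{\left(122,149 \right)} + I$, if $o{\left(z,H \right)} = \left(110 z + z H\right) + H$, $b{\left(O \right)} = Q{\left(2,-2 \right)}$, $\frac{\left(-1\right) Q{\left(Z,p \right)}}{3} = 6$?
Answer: $\frac{22538949}{710} \approx 31745.0$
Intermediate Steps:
$Q{\left(Z,p \right)} = -18$ ($Q{\left(Z,p \right)} = \left(-3\right) 6 = -18$)
$b{\left(O \right)} = -18$
$o{\left(z,H \right)} = H + 110 z + H z$ ($o{\left(z,H \right)} = \left(110 z + H z\right) + H = H + 110 z + H z$)
$I = - \frac{1421}{710}$ ($I = -2 + \frac{\left(-18\right) \frac{1}{1271 + 2989}}{3} = -2 + \frac{\left(-18\right) \frac{1}{4260}}{3} = -2 + \frac{1}{3} \left(- \frac{3}{710}\right) = -2 - \frac{1}{710} = - \frac{1421}{710} \approx -2.0014$)
$o{\left(122,149 \right)} + I = \left(149 + 110 \cdot 122 + 149 \cdot 122\right) - \frac{1421}{710} = \left(149 + 13420 + 18178\right) - \frac{1421}{710} = 31747 - \frac{1421}{710} = \frac{22538949}{710}$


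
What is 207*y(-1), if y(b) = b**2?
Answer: 207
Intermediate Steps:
207*y(-1) = 207*(-1)**2 = 207*1 = 207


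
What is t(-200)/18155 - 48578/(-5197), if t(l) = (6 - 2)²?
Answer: 882016742/94351535 ≈ 9.3482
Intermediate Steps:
t(l) = 16 (t(l) = 4² = 16)
t(-200)/18155 - 48578/(-5197) = 16/18155 - 48578/(-5197) = 16*(1/18155) - 48578*(-1/5197) = 16/18155 + 48578/5197 = 882016742/94351535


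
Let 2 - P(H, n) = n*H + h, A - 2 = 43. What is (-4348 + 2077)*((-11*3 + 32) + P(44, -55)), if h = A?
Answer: -5395896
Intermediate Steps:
A = 45 (A = 2 + 43 = 45)
h = 45
P(H, n) = -43 - H*n (P(H, n) = 2 - (n*H + 45) = 2 - (H*n + 45) = 2 - (45 + H*n) = 2 + (-45 - H*n) = -43 - H*n)
(-4348 + 2077)*((-11*3 + 32) + P(44, -55)) = (-4348 + 2077)*((-11*3 + 32) + (-43 - 1*44*(-55))) = -2271*((-33 + 32) + (-43 + 2420)) = -2271*(-1 + 2377) = -2271*2376 = -5395896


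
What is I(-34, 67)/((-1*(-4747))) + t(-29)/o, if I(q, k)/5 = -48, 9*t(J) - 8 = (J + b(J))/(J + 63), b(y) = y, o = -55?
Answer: -2527529/39946005 ≈ -0.063274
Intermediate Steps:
t(J) = 8/9 + 2*J/(9*(63 + J)) (t(J) = 8/9 + ((J + J)/(J + 63))/9 = 8/9 + ((2*J)/(63 + J))/9 = 8/9 + (2*J/(63 + J))/9 = 8/9 + 2*J/(9*(63 + J)))
I(q, k) = -240 (I(q, k) = 5*(-48) = -240)
I(-34, 67)/((-1*(-4747))) + t(-29)/o = -240/((-1*(-4747))) + (2*(252 + 5*(-29))/(9*(63 - 29)))/(-55) = -240/4747 + ((2/9)*(252 - 145)/34)*(-1/55) = -240*1/4747 + ((2/9)*(1/34)*107)*(-1/55) = -240/4747 + (107/153)*(-1/55) = -240/4747 - 107/8415 = -2527529/39946005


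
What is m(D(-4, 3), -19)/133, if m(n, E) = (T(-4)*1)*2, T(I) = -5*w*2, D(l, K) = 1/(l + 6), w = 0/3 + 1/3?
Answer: -20/399 ≈ -0.050125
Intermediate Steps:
w = ⅓ (w = 0*(⅓) + 1*(⅓) = 0 + ⅓ = ⅓ ≈ 0.33333)
D(l, K) = 1/(6 + l)
T(I) = -10/3 (T(I) = -5*⅓*2 = -5/3*2 = -10/3)
m(n, E) = -20/3 (m(n, E) = -10/3*1*2 = -10/3*2 = -20/3)
m(D(-4, 3), -19)/133 = -20/3/133 = -20/3*1/133 = -20/399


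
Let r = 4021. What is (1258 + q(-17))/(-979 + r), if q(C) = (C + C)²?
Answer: 1207/1521 ≈ 0.79356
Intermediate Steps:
q(C) = 4*C² (q(C) = (2*C)² = 4*C²)
(1258 + q(-17))/(-979 + r) = (1258 + 4*(-17)²)/(-979 + 4021) = (1258 + 4*289)/3042 = (1258 + 1156)*(1/3042) = 2414*(1/3042) = 1207/1521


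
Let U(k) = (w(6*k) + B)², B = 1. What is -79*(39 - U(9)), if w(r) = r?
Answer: 235894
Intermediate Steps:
U(k) = (1 + 6*k)² (U(k) = (6*k + 1)² = (1 + 6*k)²)
-79*(39 - U(9)) = -79*(39 - (1 + 6*9)²) = -79*(39 - (1 + 54)²) = -79*(39 - 1*55²) = -79*(39 - 1*3025) = -79*(39 - 3025) = -79*(-2986) = 235894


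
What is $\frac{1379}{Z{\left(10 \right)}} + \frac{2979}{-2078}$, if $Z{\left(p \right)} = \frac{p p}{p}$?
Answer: $\frac{708943}{5195} \approx 136.47$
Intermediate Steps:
$Z{\left(p \right)} = p$ ($Z{\left(p \right)} = \frac{p^{2}}{p} = p$)
$\frac{1379}{Z{\left(10 \right)}} + \frac{2979}{-2078} = \frac{1379}{10} + \frac{2979}{-2078} = 1379 \cdot \frac{1}{10} + 2979 \left(- \frac{1}{2078}\right) = \frac{1379}{10} - \frac{2979}{2078} = \frac{708943}{5195}$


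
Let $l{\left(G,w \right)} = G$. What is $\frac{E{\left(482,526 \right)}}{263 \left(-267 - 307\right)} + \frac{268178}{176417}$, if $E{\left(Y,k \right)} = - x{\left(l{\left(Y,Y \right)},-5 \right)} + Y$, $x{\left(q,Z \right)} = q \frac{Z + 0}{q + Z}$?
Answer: $\frac{9635104954232}{6351794762229} \approx 1.5169$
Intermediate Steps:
$x{\left(q,Z \right)} = \frac{Z q}{Z + q}$ ($x{\left(q,Z \right)} = q \frac{Z}{Z + q} = \frac{Z q}{Z + q}$)
$E{\left(Y,k \right)} = Y + \frac{5 Y}{-5 + Y}$ ($E{\left(Y,k \right)} = - \frac{\left(-5\right) Y}{-5 + Y} + Y = \frac{5 Y}{-5 + Y} + Y = Y + \frac{5 Y}{-5 + Y}$)
$\frac{E{\left(482,526 \right)}}{263 \left(-267 - 307\right)} + \frac{268178}{176417} = \frac{482^{2} \frac{1}{-5 + 482}}{263 \left(-267 - 307\right)} + \frac{268178}{176417} = \frac{232324 \cdot \frac{1}{477}}{263 \left(-574\right)} + 268178 \cdot \frac{1}{176417} = \frac{232324 \cdot \frac{1}{477}}{-150962} + \frac{268178}{176417} = \frac{232324}{477} \left(- \frac{1}{150962}\right) + \frac{268178}{176417} = - \frac{116162}{36004437} + \frac{268178}{176417} = \frac{9635104954232}{6351794762229}$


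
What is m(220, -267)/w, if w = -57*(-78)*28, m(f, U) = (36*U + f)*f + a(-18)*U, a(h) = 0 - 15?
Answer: -294605/17784 ≈ -16.566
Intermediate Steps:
a(h) = -15
m(f, U) = -15*U + f*(f + 36*U) (m(f, U) = (36*U + f)*f - 15*U = (f + 36*U)*f - 15*U = f*(f + 36*U) - 15*U = -15*U + f*(f + 36*U))
w = 124488 (w = 4446*28 = 124488)
m(220, -267)/w = (220**2 - 15*(-267) + 36*(-267)*220)/124488 = (48400 + 4005 - 2114640)*(1/124488) = -2062235*1/124488 = -294605/17784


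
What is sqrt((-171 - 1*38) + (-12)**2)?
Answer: I*sqrt(65) ≈ 8.0623*I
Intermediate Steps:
sqrt((-171 - 1*38) + (-12)**2) = sqrt((-171 - 38) + 144) = sqrt(-209 + 144) = sqrt(-65) = I*sqrt(65)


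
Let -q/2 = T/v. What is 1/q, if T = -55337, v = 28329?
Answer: 28329/110674 ≈ 0.25597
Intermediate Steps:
q = 110674/28329 (q = -(-110674)/28329 = -2*(-55337/28329) = 110674/28329 ≈ 3.9067)
1/q = 1/(110674/28329) = 28329/110674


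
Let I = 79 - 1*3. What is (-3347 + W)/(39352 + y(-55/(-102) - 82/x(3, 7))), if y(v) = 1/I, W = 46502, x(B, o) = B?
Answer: 3279780/2990753 ≈ 1.0966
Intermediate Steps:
I = 76 (I = 79 - 3 = 76)
y(v) = 1/76
(-3347 + W)/(39352 + y(-55/(-102) - 82/x(3, 7))) = (-3347 + 46502)/(39352 + 1/76) = 43155/(2990753/76) = 43155*(76/2990753) = 3279780/2990753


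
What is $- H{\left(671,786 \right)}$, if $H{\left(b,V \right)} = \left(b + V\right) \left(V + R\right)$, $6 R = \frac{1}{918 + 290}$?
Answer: $- \frac{8300425553}{7248} \approx -1.1452 \cdot 10^{6}$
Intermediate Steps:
$R = \frac{1}{7248}$ ($R = \frac{1}{6 \left(918 + 290\right)} = \frac{1}{6 \cdot 1208} = \frac{1}{6} \cdot \frac{1}{1208} = \frac{1}{7248} \approx 0.00013797$)
$H{\left(b,V \right)} = \left(\frac{1}{7248} + V\right) \left(V + b\right)$ ($H{\left(b,V \right)} = \left(b + V\right) \left(V + \frac{1}{7248}\right) = \left(V + b\right) \left(\frac{1}{7248} + V\right) = \left(\frac{1}{7248} + V\right) \left(V + b\right)$)
$- H{\left(671,786 \right)} = - (786^{2} + \frac{1}{7248} \cdot 786 + \frac{1}{7248} \cdot 671 + 786 \cdot 671) = - (617796 + \frac{131}{1208} + \frac{671}{7248} + 527406) = \left(-1\right) \frac{8300425553}{7248} = - \frac{8300425553}{7248}$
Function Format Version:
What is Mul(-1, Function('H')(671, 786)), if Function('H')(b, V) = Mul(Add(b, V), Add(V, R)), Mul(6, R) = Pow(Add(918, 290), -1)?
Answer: Rational(-8300425553, 7248) ≈ -1.1452e+6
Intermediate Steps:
R = Rational(1, 7248) (R = Mul(Rational(1, 6), Pow(Add(918, 290), -1)) = Mul(Rational(1, 6), Pow(1208, -1)) = Mul(Rational(1, 6), Rational(1, 1208)) = Rational(1, 7248) ≈ 0.00013797)
Function('H')(b, V) = Mul(Add(Rational(1, 7248), V), Add(V, b)) (Function('H')(b, V) = Mul(Add(b, V), Add(V, Rational(1, 7248))) = Mul(Add(V, b), Add(Rational(1, 7248), V)) = Mul(Add(Rational(1, 7248), V), Add(V, b)))
Mul(-1, Function('H')(671, 786)) = Mul(-1, Add(Pow(786, 2), Mul(Rational(1, 7248), 786), Mul(Rational(1, 7248), 671), Mul(786, 671))) = Mul(-1, Add(617796, Rational(131, 1208), Rational(671, 7248), 527406)) = Mul(-1, Rational(8300425553, 7248)) = Rational(-8300425553, 7248)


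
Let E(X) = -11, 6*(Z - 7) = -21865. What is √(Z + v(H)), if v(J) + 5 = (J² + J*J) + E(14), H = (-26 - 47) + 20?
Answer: √70734/6 ≈ 44.326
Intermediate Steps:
Z = -21823/6 (Z = 7 + (⅙)*(-21865) = 7 - 21865/6 = -21823/6 ≈ -3637.2)
H = -53 (H = -73 + 20 = -53)
v(J) = -16 + 2*J² (v(J) = -5 + ((J² + J*J) - 11) = -5 + ((J² + J²) - 11) = -5 + (2*J² - 11) = -5 + (-11 + 2*J²) = -16 + 2*J²)
√(Z + v(H)) = √(-21823/6 + (-16 + 2*(-53)²)) = √(-21823/6 + (-16 + 2*2809)) = √(-21823/6 + (-16 + 5618)) = √(-21823/6 + 5602) = √(11789/6) = √70734/6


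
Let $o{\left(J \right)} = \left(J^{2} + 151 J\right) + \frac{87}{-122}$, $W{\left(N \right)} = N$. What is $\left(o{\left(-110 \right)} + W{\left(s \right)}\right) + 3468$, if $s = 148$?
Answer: $- \frac{109155}{122} \approx -894.71$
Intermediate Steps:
$o{\left(J \right)} = - \frac{87}{122} + J^{2} + 151 J$ ($o{\left(J \right)} = \left(J^{2} + 151 J\right) + 87 \left(- \frac{1}{122}\right) = \left(J^{2} + 151 J\right) - \frac{87}{122} = - \frac{87}{122} + J^{2} + 151 J$)
$\left(o{\left(-110 \right)} + W{\left(s \right)}\right) + 3468 = \left(\left(- \frac{87}{122} + \left(-110\right)^{2} + 151 \left(-110\right)\right) + 148\right) + 3468 = \left(\left(- \frac{87}{122} + 12100 - 16610\right) + 148\right) + 3468 = \left(- \frac{550307}{122} + 148\right) + 3468 = - \frac{532251}{122} + 3468 = - \frac{109155}{122}$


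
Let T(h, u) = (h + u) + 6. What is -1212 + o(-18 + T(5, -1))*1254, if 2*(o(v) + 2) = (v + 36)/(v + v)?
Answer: -19269/4 ≈ -4817.3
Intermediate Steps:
T(h, u) = 6 + h + u
o(v) = -2 + (36 + v)/(4*v) (o(v) = -2 + ((v + 36)/(v + v))/2 = -2 + ((36 + v)/((2*v)))/2 = -2 + ((36 + v)*(1/(2*v)))/2 = -2 + ((36 + v)/(2*v))/2 = -2 + (36 + v)/(4*v))
-1212 + o(-18 + T(5, -1))*1254 = -1212 + (-7/4 + 9/(-18 + (6 + 5 - 1)))*1254 = -1212 + (-7/4 + 9/(-18 + 10))*1254 = -1212 + (-7/4 + 9/(-8))*1254 = -1212 + (-7/4 + 9*(-⅛))*1254 = -1212 + (-7/4 - 9/8)*1254 = -1212 - 23/8*1254 = -1212 - 14421/4 = -19269/4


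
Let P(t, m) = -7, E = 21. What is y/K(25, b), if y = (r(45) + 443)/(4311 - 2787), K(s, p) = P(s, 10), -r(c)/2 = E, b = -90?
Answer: -401/10668 ≈ -0.037589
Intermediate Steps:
r(c) = -42 (r(c) = -2*21 = -42)
K(s, p) = -7
y = 401/1524 (y = (-42 + 443)/(4311 - 2787) = 401/1524 ≈ 0.26312)
y/K(25, b) = (401/1524)/(-7) = (401/1524)*(-1/7) = -401/10668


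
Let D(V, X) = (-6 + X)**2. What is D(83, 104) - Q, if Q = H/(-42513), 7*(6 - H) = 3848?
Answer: 2858060158/297591 ≈ 9604.0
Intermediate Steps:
H = -3806/7 (H = 6 - 1/7*3848 = 6 - 3848/7 = -3806/7 ≈ -543.71)
Q = 3806/297591 (Q = -3806/7/(-42513) = -3806/7*(-1/42513) = 3806/297591 ≈ 0.012789)
D(83, 104) - Q = (-6 + 104)**2 - 1*3806/297591 = 98**2 - 3806/297591 = 9604 - 3806/297591 = 2858060158/297591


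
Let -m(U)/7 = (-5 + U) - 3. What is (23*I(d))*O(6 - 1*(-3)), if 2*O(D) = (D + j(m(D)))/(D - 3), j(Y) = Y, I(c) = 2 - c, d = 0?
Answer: 23/3 ≈ 7.6667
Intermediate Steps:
m(U) = 56 - 7*U (m(U) = -7*((-5 + U) - 3) = -7*(-8 + U) = 56 - 7*U)
O(D) = (56 - 6*D)/(2*(-3 + D)) (O(D) = ((D + (56 - 7*D))/(D - 3))/2 = ((56 - 6*D)/(-3 + D))/2 = (56 - 6*D)/(2*(-3 + D)))
(23*I(d))*O(6 - 1*(-3)) = (23*(2 - 1*0))*((28 - 3*(6 - 1*(-3)))/(-3 + (6 - 1*(-3)))) = (23*(2 + 0))*((28 - 3*(6 + 3))/(-3 + (6 + 3))) = (23*2)*((28 - 3*9)/(-3 + 9)) = 46*((28 - 27)/6) = 46*((⅙)*1) = 46*(⅙) = 23/3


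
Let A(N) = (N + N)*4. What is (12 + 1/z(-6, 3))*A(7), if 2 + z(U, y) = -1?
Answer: 1960/3 ≈ 653.33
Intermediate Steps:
z(U, y) = -3 (z(U, y) = -2 - 1 = -3)
A(N) = 8*N (A(N) = (2*N)*4 = 8*N)
(12 + 1/z(-6, 3))*A(7) = (12 + 1/(-3))*(8*7) = (12 - ⅓)*56 = (35/3)*56 = 1960/3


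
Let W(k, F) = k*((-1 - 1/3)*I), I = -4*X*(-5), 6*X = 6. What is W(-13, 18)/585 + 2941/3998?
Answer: 143375/107946 ≈ 1.3282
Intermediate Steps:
X = 1 (X = (1/6)*6 = 1)
I = 20 (I = -4*1*(-5) = -4*(-5) = 20)
W(k, F) = -80*k/3 (W(k, F) = k*((-1 - 1/3)*20) = k*(-4/3*20) = k*(-80/3) = -80*k/3)
W(-13, 18)/585 + 2941/3998 = -80/3*(-13)/585 + 2941/3998 = (1040/3)*(1/585) + 2941*(1/3998) = 16/27 + 2941/3998 = 143375/107946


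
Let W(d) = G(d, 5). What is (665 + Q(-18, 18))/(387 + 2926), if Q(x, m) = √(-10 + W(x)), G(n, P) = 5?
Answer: 665/3313 + I*√5/3313 ≈ 0.20072 + 0.00067494*I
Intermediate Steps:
W(d) = 5
Q(x, m) = I*√5 (Q(x, m) = √(-10 + 5) = √(-5) = I*√5)
(665 + Q(-18, 18))/(387 + 2926) = (665 + I*√5)/(387 + 2926) = (665 + I*√5)/3313 = (665 + I*√5)*(1/3313) = 665/3313 + I*√5/3313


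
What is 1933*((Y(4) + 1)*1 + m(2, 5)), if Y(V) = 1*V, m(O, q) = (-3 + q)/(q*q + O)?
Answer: 264821/27 ≈ 9808.2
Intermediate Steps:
m(O, q) = (-3 + q)/(O + q²) (m(O, q) = (-3 + q)/(q² + O) = (-3 + q)/(O + q²))
Y(V) = V
1933*((Y(4) + 1)*1 + m(2, 5)) = 1933*((4 + 1)*1 + (-3 + 5)/(2 + 5²)) = 1933*(5*1 + 2/(2 + 25)) = 1933*(5 + 2/27) = 1933*(137/27) = 264821/27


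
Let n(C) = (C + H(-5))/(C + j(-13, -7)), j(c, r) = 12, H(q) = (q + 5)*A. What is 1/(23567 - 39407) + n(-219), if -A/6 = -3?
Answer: 385417/364320 ≈ 1.0579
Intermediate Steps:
A = 18 (A = -6*(-3) = 18)
H(q) = 90 + 18*q (H(q) = (q + 5)*18 = (5 + q)*18 = 90 + 18*q)
n(C) = C/(12 + C) (n(C) = (C + (90 + 18*(-5)))/(C + 12) = (C + (90 - 90))/(12 + C) = (C + 0)/(12 + C) = C/(12 + C))
1/(23567 - 39407) + n(-219) = 1/(23567 - 39407) - 219/(12 - 219) = 1/(-15840) - 219/(-207) = -1/15840 - 219*(-1/207) = -1/15840 + 73/69 = 385417/364320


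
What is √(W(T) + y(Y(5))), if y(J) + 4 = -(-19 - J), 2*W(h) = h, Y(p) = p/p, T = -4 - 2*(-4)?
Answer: 3*√2 ≈ 4.2426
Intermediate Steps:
T = 4 (T = -4 + 8 = 4)
Y(p) = 1
W(h) = h/2
y(J) = 15 + J (y(J) = -4 - (-19 - J) = -4 + (19 + J) = 15 + J)
√(W(T) + y(Y(5))) = √((½)*4 + (15 + 1)) = √(2 + 16) = √18 = 3*√2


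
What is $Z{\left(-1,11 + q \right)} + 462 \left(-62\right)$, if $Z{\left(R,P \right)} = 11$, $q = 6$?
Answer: $-28633$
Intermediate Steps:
$Z{\left(-1,11 + q \right)} + 462 \left(-62\right) = 11 + 462 \left(-62\right) = 11 - 28644 = -28633$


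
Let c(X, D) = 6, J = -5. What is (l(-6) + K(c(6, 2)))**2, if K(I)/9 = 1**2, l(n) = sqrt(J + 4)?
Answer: (9 + I)**2 ≈ 80.0 + 18.0*I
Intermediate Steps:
l(n) = I (l(n) = sqrt(-5 + 4) = sqrt(-1) = I)
K(I) = 9 (K(I) = 9*1**2 = 9*1 = 9)
(l(-6) + K(c(6, 2)))**2 = (I + 9)**2 = (9 + I)**2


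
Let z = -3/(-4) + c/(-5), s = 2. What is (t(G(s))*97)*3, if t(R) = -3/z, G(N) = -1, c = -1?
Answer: -17460/19 ≈ -918.95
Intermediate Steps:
z = 19/20 (z = -3/(-4) - 1/(-5) = -3*(-1/4) - 1*(-1/5) = 3/4 + 1/5 = 19/20 ≈ 0.95000)
t(R) = -60/19 (t(R) = -3/19/20 = -3*20/19 = -60/19)
(t(G(s))*97)*3 = -60/19*97*3 = -5820/19*3 = -17460/19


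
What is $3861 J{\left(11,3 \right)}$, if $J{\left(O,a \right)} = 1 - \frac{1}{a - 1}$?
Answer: $\frac{3861}{2} \approx 1930.5$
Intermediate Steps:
$J{\left(O,a \right)} = 1 - \frac{1}{-1 + a}$
$3861 J{\left(11,3 \right)} = 3861 \frac{-2 + 3}{-1 + 3} = 3861 \cdot \frac{1}{2} \cdot 1 = 3861 \cdot \frac{1}{2} = \frac{3861}{2}$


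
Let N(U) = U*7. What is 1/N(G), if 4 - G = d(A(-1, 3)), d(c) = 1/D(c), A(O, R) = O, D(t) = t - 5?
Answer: 6/175 ≈ 0.034286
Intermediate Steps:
D(t) = -5 + t
d(c) = 1/(-5 + c)
G = 25/6 (G = 4 - 1/(-5 - 1) = 4 - 1/(-6) = 4 - 1*(-⅙) = 4 + ⅙ = 25/6 ≈ 4.1667)
N(U) = 7*U
1/N(G) = 1/(7*(25/6)) = 1/(175/6) = 6/175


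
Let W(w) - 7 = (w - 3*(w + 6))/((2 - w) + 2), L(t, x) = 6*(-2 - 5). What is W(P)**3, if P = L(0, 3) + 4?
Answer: 5451776/9261 ≈ 588.68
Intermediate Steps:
L(t, x) = -42 (L(t, x) = 6*(-7) = -42)
P = -38 (P = -42 + 4 = -38)
W(w) = 7 + (-18 - 2*w)/(4 - w) (W(w) = 7 + (w - 3*(w + 6))/((2 - w) + 2) = 7 + (w - 3*(6 + w))/(4 - w) = 7 + (w + (-18 - 3*w))/(4 - w) = 7 + (-18 - 2*w)/(4 - w))
W(P)**3 = ((-10 + 9*(-38))/(-4 - 38))**3 = ((-10 - 342)/(-42))**3 = (-1/42*(-352))**3 = (176/21)**3 = 5451776/9261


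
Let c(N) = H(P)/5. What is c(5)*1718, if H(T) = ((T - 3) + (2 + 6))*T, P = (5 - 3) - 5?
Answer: -10308/5 ≈ -2061.6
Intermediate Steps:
P = -3 (P = 2 - 5 = -3)
H(T) = T*(5 + T) (H(T) = ((-3 + T) + 8)*T = (5 + T)*T = T*(5 + T))
c(N) = -6/5 (c(N) = -3*(5 - 3)/5 = -3*2*(⅕) = -6*⅕ = -6/5)
c(5)*1718 = -6/5*1718 = -10308/5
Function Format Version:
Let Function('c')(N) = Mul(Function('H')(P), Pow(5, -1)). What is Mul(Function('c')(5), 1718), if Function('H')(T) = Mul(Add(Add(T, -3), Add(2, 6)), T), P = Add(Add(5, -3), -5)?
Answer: Rational(-10308, 5) ≈ -2061.6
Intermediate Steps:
P = -3 (P = Add(2, -5) = -3)
Function('H')(T) = Mul(T, Add(5, T)) (Function('H')(T) = Mul(Add(Add(-3, T), 8), T) = Mul(Add(5, T), T) = Mul(T, Add(5, T)))
Function('c')(N) = Rational(-6, 5) (Function('c')(N) = Mul(Mul(-3, Add(5, -3)), Pow(5, -1)) = Mul(Mul(-3, 2), Rational(1, 5)) = Mul(-6, Rational(1, 5)) = Rational(-6, 5))
Mul(Function('c')(5), 1718) = Mul(Rational(-6, 5), 1718) = Rational(-10308, 5)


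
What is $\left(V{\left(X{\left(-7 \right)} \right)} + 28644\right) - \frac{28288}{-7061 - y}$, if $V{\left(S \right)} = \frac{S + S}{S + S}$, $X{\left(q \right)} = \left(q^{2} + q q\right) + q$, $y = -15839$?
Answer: $\frac{125708761}{4389} \approx 28642.0$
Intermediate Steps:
$X{\left(q \right)} = q + 2 q^{2}$ ($X{\left(q \right)} = \left(q^{2} + q^{2}\right) + q = 2 q^{2} + q = q + 2 q^{2}$)
$V{\left(S \right)} = 1$ ($V{\left(S \right)} = \frac{2 S}{2 S} = 2 S \frac{1}{2 S} = 1$)
$\left(V{\left(X{\left(-7 \right)} \right)} + 28644\right) - \frac{28288}{-7061 - y} = \left(1 + 28644\right) - \frac{28288}{-7061 - -15839} = 28645 - \frac{28288}{-7061 + 15839} = 28645 - \frac{28288}{8778} = 28645 - \frac{14144}{4389} = \frac{125708761}{4389}$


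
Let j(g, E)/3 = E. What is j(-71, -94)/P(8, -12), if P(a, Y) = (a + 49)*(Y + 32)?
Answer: -47/190 ≈ -0.24737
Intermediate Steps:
P(a, Y) = (32 + Y)*(49 + a) (P(a, Y) = (49 + a)*(32 + Y) = (32 + Y)*(49 + a))
j(g, E) = 3*E
j(-71, -94)/P(8, -12) = (3*(-94))/(1568 + 32*8 + 49*(-12) - 12*8) = -282/(1568 + 256 - 588 - 96) = -282/1140 = -282*1/1140 = -47/190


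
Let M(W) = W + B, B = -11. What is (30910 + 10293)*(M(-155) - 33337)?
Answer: -1380424109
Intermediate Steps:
M(W) = -11 + W (M(W) = W - 11 = -11 + W)
(30910 + 10293)*(M(-155) - 33337) = (30910 + 10293)*((-11 - 155) - 33337) = 41203*(-166 - 33337) = 41203*(-33503) = -1380424109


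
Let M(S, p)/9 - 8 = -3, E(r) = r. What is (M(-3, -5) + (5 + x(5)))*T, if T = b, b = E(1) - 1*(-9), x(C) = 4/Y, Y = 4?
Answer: 510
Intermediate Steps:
M(S, p) = 45 (M(S, p) = 72 + 9*(-3) = 72 - 27 = 45)
x(C) = 1 (x(C) = 4/4 = 4*(1/4) = 1)
b = 10 (b = 1 - 1*(-9) = 1 + 9 = 10)
T = 10
(M(-3, -5) + (5 + x(5)))*T = (45 + (5 + 1))*10 = (45 + 6)*10 = 51*10 = 510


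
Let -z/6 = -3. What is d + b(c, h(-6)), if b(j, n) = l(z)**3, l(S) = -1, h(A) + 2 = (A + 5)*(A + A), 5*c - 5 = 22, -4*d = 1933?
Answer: -1937/4 ≈ -484.25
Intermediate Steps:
d = -1933/4 (d = -1/4*1933 = -1933/4 ≈ -483.25)
c = 27/5 (c = 1 + (1/5)*22 = 1 + 22/5 = 27/5 ≈ 5.4000)
z = 18 (z = -6*(-3) = 18)
h(A) = -2 + 2*A*(5 + A) (h(A) = -2 + (A + 5)*(A + A) = -2 + (5 + A)*(2*A) = -2 + 2*A*(5 + A))
b(j, n) = -1 (b(j, n) = (-1)**3 = -1)
d + b(c, h(-6)) = -1933/4 - 1 = -1937/4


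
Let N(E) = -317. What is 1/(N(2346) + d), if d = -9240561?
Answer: -1/9240878 ≈ -1.0821e-7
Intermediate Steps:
1/(N(2346) + d) = 1/(-317 - 9240561) = 1/(-9240878) = -1/9240878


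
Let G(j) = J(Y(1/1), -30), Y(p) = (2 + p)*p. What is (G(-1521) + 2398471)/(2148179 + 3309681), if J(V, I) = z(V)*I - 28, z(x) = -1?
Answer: 2398473/5457860 ≈ 0.43945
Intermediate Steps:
Y(p) = p*(2 + p)
J(V, I) = -28 - I (J(V, I) = -I - 28 = -28 - I)
G(j) = 2 (G(j) = -28 - 1*(-30) = -28 + 30 = 2)
(G(-1521) + 2398471)/(2148179 + 3309681) = (2 + 2398471)/(2148179 + 3309681) = 2398473/5457860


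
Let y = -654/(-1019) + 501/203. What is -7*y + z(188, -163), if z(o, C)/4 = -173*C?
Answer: 3332591315/29551 ≈ 1.1277e+5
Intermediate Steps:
z(o, C) = -692*C (z(o, C) = 4*(-173*C) = -692*C)
y = 643281/206857 (y = -654*(-1/1019) + 501*(1/203) = 654/1019 + 501/203 = 643281/206857 ≈ 3.1098)
-7*y + z(188, -163) = -7*643281/206857 - 692*(-163) = -643281/29551 + 112796 = 3332591315/29551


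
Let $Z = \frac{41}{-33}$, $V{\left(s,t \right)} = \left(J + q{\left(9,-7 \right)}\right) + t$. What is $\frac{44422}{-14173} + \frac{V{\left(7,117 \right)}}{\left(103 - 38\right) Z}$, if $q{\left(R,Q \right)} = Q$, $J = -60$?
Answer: $- \frac{28354016}{7554209} \approx -3.7534$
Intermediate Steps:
$V{\left(s,t \right)} = -67 + t$ ($V{\left(s,t \right)} = \left(-60 - 7\right) + t = -67 + t$)
$Z = - \frac{41}{33}$ ($Z = 41 \left(- \frac{1}{33}\right) = - \frac{41}{33} \approx -1.2424$)
$\frac{44422}{-14173} + \frac{V{\left(7,117 \right)}}{\left(103 - 38\right) Z} = \frac{44422}{-14173} + \frac{-67 + 117}{\left(103 - 38\right) \left(- \frac{41}{33}\right)} = 44422 \left(- \frac{1}{14173}\right) + \frac{50}{65 \left(- \frac{41}{33}\right)} = - \frac{44422}{14173} + \frac{50}{- \frac{2665}{33}} = - \frac{44422}{14173} + 50 \left(- \frac{33}{2665}\right) = - \frac{44422}{14173} - \frac{330}{533} = - \frac{28354016}{7554209}$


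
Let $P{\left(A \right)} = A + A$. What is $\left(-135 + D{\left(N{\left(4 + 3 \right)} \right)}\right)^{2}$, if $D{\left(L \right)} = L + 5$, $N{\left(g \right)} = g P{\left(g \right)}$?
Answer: $1024$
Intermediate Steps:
$P{\left(A \right)} = 2 A$
$N{\left(g \right)} = 2 g^{2}$ ($N{\left(g \right)} = g 2 g = 2 g^{2}$)
$D{\left(L \right)} = 5 + L$
$\left(-135 + D{\left(N{\left(4 + 3 \right)} \right)}\right)^{2} = \left(-135 + \left(5 + 2 \left(4 + 3\right)^{2}\right)\right)^{2} = \left(-135 + \left(5 + 2 \cdot 7^{2}\right)\right)^{2} = \left(-135 + \left(5 + 2 \cdot 49\right)\right)^{2} = \left(-135 + \left(5 + 98\right)\right)^{2} = \left(-135 + 103\right)^{2} = \left(-32\right)^{2} = 1024$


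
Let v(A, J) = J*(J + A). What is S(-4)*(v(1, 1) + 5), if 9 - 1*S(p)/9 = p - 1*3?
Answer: 1008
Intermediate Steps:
v(A, J) = J*(A + J)
S(p) = 108 - 9*p (S(p) = 81 - 9*(p - 1*3) = 81 - 9*(p - 3) = 81 - 9*(-3 + p) = 81 + (27 - 9*p) = 108 - 9*p)
S(-4)*(v(1, 1) + 5) = (108 - 9*(-4))*(1*(1 + 1) + 5) = (108 + 36)*(1*2 + 5) = 144*(2 + 5) = 144*7 = 1008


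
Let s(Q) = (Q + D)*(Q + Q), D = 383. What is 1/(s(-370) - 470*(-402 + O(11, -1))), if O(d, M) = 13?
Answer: 1/173210 ≈ 5.7733e-6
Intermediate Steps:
s(Q) = 2*Q*(383 + Q) (s(Q) = (Q + 383)*(Q + Q) = (383 + Q)*(2*Q) = 2*Q*(383 + Q))
1/(s(-370) - 470*(-402 + O(11, -1))) = 1/(2*(-370)*(383 - 370) - 470*(-402 + 13)) = 1/(2*(-370)*13 - 470*(-389)) = 1/(-9620 + 182830) = 1/173210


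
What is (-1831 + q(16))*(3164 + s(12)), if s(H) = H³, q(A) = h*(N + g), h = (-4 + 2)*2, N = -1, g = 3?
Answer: -8996388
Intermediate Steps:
h = -4 (h = -2*2 = -4)
q(A) = -8 (q(A) = -4*(-1 + 3) = -4*2 = -8)
(-1831 + q(16))*(3164 + s(12)) = (-1831 - 8)*(3164 + 12³) = -1839*(3164 + 1728) = -1839*4892 = -8996388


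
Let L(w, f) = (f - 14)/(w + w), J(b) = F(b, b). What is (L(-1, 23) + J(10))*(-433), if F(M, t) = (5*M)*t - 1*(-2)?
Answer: -430835/2 ≈ -2.1542e+5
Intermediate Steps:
F(M, t) = 2 + 5*M*t (F(M, t) = 5*M*t + 2 = 2 + 5*M*t)
J(b) = 2 + 5*b² (J(b) = 2 + 5*b*b = 2 + 5*b²)
L(w, f) = (-14 + f)/(2*w) (L(w, f) = (-14 + f)/((2*w)) = (-14 + f)*(1/(2*w)) = (-14 + f)/(2*w))
(L(-1, 23) + J(10))*(-433) = ((½)*(-14 + 23)/(-1) + (2 + 5*10²))*(-433) = ((½)*(-1)*9 + (2 + 5*100))*(-433) = (-9/2 + (2 + 500))*(-433) = (-9/2 + 502)*(-433) = (995/2)*(-433) = -430835/2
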